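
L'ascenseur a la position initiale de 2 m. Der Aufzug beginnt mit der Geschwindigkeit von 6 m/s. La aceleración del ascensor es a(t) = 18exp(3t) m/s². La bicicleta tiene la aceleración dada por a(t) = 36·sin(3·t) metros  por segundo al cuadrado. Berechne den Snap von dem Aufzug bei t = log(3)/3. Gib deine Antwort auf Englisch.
To solve this, we need to take 2 derivatives of our acceleration equation a(t) = 18·exp(3·t). Differentiating acceleration, we get jerk: j(t) = 54·exp(3·t). The derivative of jerk gives snap: s(t) = 162·exp(3·t). We have snap s(t) = 162·exp(3·t). Substituting t = log(3)/3: s(log(3)/3) = 486.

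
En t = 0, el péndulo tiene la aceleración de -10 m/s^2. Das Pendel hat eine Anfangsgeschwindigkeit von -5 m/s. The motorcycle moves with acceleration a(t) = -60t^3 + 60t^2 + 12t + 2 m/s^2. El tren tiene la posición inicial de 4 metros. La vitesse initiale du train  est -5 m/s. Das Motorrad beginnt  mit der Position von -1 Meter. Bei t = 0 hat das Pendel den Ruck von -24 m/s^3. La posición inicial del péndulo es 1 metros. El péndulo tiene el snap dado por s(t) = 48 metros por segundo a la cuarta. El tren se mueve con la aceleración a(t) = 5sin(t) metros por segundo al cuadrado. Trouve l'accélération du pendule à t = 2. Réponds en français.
En partant du snap s(t) = 48, nous prenons 2 primitives. En intégrant le snap et en utilisant la condition initiale j(0) = -24, nous obtenons j(t) = 48·t - 24. En intégrant le jerk et en utilisant la condition initiale a(0) = -10, nous obtenons a(t) = 24·t^2 - 24·t - 10. Nous avons l'accélération a(t) = 24·t^2 - 24·t - 10. En substituant t = 2: a(2) = 38.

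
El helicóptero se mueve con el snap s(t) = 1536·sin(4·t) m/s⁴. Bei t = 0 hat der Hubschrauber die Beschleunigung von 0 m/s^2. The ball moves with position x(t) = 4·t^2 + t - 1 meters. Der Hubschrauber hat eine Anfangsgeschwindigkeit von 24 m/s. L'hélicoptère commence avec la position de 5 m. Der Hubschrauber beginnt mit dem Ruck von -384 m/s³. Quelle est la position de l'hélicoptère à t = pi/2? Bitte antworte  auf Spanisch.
Partiendo del snap s(t) = 1536·sin(4·t), tomamos 4 antiderivadas. La integral del snap, con j(0) = -384, da la sacudida: j(t) = -384·cos(4·t). La antiderivada de la sacudida, con a(0) = 0, da la aceleración: a(t) = -96·sin(4·t). La integral de la aceleración, con v(0) = 24, da la velocidad: v(t) = 24·cos(4·t). La antiderivada de la velocidad es la posición. Usando x(0) = 5, obtenemos x(t) = 6·sin(4·t) + 5. Usando x(t) = 6·sin(4·t) + 5 y sustituyendo t = pi/2, encontramos x = 5.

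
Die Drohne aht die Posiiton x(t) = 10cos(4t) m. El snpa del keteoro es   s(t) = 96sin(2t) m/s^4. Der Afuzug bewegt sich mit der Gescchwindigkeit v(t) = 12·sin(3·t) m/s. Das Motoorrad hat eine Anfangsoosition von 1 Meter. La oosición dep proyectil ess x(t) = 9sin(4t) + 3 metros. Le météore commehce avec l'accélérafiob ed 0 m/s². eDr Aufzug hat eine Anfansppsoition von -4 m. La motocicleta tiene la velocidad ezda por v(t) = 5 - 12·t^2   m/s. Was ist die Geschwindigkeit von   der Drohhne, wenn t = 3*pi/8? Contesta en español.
Partiendo de la posición x(t) = 10·cos(4·t), tomamos 1 derivada. Derivando la posición, obtenemos la velocidad: v(t) = -40·sin(4·t). Tenemos la velocidad v(t) = -40·sin(4·t). Sustituyendo t = 3*pi/8: v(3*pi/8) = 40.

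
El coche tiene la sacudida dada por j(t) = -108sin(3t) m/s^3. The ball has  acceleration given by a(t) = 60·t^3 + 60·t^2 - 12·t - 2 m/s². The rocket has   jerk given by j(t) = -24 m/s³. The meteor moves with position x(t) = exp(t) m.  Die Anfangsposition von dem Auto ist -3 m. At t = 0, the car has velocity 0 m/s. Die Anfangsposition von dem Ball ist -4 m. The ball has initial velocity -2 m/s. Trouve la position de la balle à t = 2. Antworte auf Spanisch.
Para resolver esto, necesitamos tomar 2 antiderivadas de nuestra ecuación de la aceleración a(t) = 60·t^3 + 60·t^2 - 12·t - 2. Integrando la aceleración y usando la condición inicial v(0) = -2, obtenemos v(t) = 15·t^4 + 20·t^3 - 6·t^2 - 2·t - 2. La integral de la velocidad es la posición. Usando x(0) = -4, obtenemos x(t) = 3·t^5 + 5·t^4 - 2·t^3 - t^2 - 2·t - 4. Usando x(t) = 3·t^5 + 5·t^4 - 2·t^3 - t^2 - 2·t - 4 y sustituyendo t = 2, encontramos x = 148.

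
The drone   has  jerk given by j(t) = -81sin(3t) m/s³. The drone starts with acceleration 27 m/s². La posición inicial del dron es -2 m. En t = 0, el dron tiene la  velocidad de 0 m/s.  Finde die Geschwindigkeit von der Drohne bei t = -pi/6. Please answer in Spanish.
Necesitamos integrar nuestra ecuación de la sacudida j(t) = -81·sin(3·t) 2 veces. Tomando ∫j(t)dt y aplicando a(0) = 27, encontramos a(t) = 27·cos(3·t). Integrando la aceleración y usando la condición inicial v(0) = 0, obtenemos v(t) = 9·sin(3·t). Usando v(t) = 9·sin(3·t) y sustituyendo t = -pi/6, encontramos v = -9.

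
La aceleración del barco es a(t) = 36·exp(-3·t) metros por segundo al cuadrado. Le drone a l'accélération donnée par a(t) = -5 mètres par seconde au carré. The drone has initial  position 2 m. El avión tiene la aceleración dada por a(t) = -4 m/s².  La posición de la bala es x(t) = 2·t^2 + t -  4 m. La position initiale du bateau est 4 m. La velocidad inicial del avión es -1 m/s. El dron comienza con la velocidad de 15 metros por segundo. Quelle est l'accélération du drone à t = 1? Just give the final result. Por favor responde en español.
La respuesta es -5.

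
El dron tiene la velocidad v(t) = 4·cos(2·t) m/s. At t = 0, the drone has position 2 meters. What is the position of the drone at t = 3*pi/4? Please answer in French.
Pour résoudre ceci, nous devons prendre 1 intégrale de notre équation de la vitesse v(t) = 4·cos(2·t). En intégrant la vitesse et en utilisant la condition initiale x(0) = 2, nous obtenons x(t) = 2·sin(2·t) + 2. En utilisant x(t) = 2·sin(2·t) + 2 et en substituant t = 3*pi/4, nous trouvons x = 0.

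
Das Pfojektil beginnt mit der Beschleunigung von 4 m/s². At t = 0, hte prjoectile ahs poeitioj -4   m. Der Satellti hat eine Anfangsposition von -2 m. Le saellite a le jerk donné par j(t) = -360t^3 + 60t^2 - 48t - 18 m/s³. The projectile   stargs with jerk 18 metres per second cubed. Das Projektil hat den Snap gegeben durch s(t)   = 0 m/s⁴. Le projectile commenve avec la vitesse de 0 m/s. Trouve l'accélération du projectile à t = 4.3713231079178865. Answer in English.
We need to integrate our snap equation s(t) = 0 2 times. The integral of snap is jerk. Using j(0) = 18, we get j(t) = 18. Taking ∫j(t)dt and applying a(0) = 4, we find a(t) = 18·t + 4. Using a(t) = 18·t + 4 and substituting t = 4.3713231079178865, we find a = 82.6838159425220.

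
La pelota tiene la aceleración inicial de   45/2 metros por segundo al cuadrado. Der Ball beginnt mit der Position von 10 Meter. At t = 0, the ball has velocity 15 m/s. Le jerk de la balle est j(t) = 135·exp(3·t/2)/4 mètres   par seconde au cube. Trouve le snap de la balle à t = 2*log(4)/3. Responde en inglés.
We must differentiate our jerk equation j(t) = 135·exp(3·t/2)/4 1 time. Taking d/dt of j(t), we find s(t) = 405·exp(3·t/2)/8. We have snap s(t) = 405·exp(3·t/2)/8. Substituting t = 2*log(4)/3: s(2*log(4)/3) = 405/2.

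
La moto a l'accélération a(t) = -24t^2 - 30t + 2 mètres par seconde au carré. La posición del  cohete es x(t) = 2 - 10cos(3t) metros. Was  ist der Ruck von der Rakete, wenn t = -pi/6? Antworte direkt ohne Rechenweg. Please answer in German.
Die Antwort ist 270.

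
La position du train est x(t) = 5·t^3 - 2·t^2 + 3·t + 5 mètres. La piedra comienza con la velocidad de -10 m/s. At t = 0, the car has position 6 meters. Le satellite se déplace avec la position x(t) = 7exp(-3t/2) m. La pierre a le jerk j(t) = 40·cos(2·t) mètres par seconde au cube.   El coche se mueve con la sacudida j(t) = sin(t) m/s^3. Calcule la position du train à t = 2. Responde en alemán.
Wir haben die Position x(t) = 5·t^3 - 2·t^2 + 3·t + 5. Durch Einsetzen von t = 2: x(2) = 43.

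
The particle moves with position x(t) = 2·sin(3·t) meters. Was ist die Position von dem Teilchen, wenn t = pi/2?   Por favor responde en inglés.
From the given position equation x(t) = 2·sin(3·t), we substitute t = pi/2 to get x = -2.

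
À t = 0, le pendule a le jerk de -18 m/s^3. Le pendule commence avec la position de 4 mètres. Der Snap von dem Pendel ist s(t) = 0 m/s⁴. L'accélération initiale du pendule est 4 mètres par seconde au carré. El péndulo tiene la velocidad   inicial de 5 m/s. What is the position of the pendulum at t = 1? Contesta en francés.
Nous devons trouver l'intégrale de notre équation du snap s(t) = 0 4 fois. La primitive du snap est le jerk. En utilisant j(0) = -18, nous obtenons j(t) = -18. En prenant ∫j(t)dt et en appliquant a(0) = 4, nous trouvons a(t) = 4 - 18·t. L'intégrale de l'accélération, avec v(0) = 5, donne la vitesse: v(t) = -9·t^2 + 4·t + 5. En intégrant la vitesse et en utilisant la condition initiale x(0) = 4, nous obtenons x(t) = -3·t^3 + 2·t^2 + 5·t + 4. De l'équation de la position x(t) = -3·t^3 + 2·t^2 + 5·t + 4, nous substituons t = 1 pour obtenir x = 8.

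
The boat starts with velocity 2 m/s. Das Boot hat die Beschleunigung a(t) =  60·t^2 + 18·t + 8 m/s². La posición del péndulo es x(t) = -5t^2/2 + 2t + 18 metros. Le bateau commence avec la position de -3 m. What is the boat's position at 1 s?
We need to integrate our acceleration equation a(t) = 60·t^2 + 18·t + 8 2 times. Taking ∫a(t)dt and applying v(0) = 2, we find v(t) = 20·t^3 + 9·t^2 + 8·t + 2. Finding the integral of v(t) and using x(0) = -3: x(t) = 5·t^4 + 3·t^3 + 4·t^2 + 2·t - 3. We have position x(t) = 5·t^4 + 3·t^3 + 4·t^2 + 2·t - 3. Substituting t = 1: x(1) = 11.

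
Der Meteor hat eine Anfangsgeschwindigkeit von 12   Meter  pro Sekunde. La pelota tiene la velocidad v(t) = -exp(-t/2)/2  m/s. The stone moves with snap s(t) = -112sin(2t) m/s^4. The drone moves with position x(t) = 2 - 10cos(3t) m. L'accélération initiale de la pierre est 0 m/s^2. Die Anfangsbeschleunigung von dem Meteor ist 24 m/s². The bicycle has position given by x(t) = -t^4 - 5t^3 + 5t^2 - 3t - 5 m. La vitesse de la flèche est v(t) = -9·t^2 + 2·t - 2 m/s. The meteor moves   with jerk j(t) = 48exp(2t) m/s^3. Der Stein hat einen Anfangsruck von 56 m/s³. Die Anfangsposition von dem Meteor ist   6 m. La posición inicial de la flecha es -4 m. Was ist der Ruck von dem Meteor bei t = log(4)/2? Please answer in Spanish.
De la ecuación de la sacudida j(t) = 48·exp(2·t), sustituimos t = log(4)/2 para obtener j = 192.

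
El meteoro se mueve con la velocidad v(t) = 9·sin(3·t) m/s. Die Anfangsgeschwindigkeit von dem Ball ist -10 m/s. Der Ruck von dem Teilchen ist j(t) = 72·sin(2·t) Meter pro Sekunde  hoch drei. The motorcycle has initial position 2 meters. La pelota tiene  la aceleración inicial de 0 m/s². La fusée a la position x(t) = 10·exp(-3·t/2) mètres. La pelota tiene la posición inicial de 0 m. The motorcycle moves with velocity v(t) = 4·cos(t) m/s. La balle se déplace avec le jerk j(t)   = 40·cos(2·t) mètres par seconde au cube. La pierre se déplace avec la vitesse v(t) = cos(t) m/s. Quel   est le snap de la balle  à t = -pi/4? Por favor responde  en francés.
Nous devons dériver notre équation du jerk j(t) = 40·cos(2·t) 1 fois. En prenant d/dt de j(t), nous trouvons s(t) = -80·sin(2·t). De l'équation du snap s(t) = -80·sin(2·t), nous substituons t = -pi/4 pour obtenir s = 80.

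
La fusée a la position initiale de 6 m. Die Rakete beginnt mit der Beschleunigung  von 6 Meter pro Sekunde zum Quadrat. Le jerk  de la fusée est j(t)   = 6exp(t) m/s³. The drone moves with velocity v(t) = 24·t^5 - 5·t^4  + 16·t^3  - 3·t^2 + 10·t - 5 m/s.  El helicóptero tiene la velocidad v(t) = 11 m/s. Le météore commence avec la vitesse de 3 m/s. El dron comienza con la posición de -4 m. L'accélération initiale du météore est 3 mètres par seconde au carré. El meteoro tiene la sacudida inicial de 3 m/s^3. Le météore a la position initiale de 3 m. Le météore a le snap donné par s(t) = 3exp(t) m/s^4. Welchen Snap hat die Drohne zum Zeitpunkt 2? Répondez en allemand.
Um dies zu lösen, müssen wir 3 Ableitungen unserer Gleichung für die Geschwindigkeit v(t) = 24·t^5 - 5·t^4 + 16·t^3 - 3·t^2 + 10·t - 5 nehmen. Durch Ableiten von der Geschwindigkeit erhalten wir die Beschleunigung: a(t) = 120·t^4 - 20·t^3 + 48·t^2 - 6·t + 10. Mit d/dt von a(t) finden wir j(t) = 480·t^3 - 60·t^2 + 96·t - 6. Die Ableitung von dem Ruck ergibt den Snap: s(t) = 1440·t^2 - 120·t + 96. Wir haben den Snap s(t) = 1440·t^2 - 120·t + 96. Durch Einsetzen von t = 2: s(2) = 5616.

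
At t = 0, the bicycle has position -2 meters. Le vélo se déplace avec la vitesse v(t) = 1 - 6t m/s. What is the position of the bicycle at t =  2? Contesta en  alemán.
Ausgehend von der Geschwindigkeit v(t) = 1 - 6·t, nehmen wir 1 Integral. Mit ∫v(t)dt und Anwendung von x(0) = -2, finden wir x(t) = -3·t^2 + t - 2. Mit x(t) = -3·t^2 + t - 2 und Einsetzen von t = 2, finden wir x = -12.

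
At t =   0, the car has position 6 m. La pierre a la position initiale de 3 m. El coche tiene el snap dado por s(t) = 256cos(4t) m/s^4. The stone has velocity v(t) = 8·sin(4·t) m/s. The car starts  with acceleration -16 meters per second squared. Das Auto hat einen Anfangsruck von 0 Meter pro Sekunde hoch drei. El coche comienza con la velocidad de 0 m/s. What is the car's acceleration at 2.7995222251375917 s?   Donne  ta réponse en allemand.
Um dies zu lösen, müssen wir 2 Stammfunktionen unserer Gleichung für den Snap s(t) = 256·cos(4·t) finden. Durch Integration von dem Snap und Verwendung der Anfangsbedingung j(0) = 0, erhalten wir j(t) = 64·sin(4·t). Das Integral von dem Ruck, mit a(0) = -16, ergibt die Beschleunigung: a(t) = -16·cos(4·t). Mit a(t) = -16·cos(4·t) und Einsetzen von t = 2.7995222251375917, finden wir a = -3.21813101153985.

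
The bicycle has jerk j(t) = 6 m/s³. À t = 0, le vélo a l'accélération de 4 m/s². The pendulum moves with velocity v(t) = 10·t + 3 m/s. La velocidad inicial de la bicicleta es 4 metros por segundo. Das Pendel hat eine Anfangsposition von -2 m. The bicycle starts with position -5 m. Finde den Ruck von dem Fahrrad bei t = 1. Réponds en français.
De l'équation du jerk j(t) = 6, nous substituons t = 1 pour obtenir j = 6.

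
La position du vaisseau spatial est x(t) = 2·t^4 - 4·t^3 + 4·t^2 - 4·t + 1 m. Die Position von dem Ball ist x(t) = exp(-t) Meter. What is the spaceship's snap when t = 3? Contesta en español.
Para resolver esto, necesitamos tomar 4 derivadas de nuestra ecuación de la posición x(t) = 2·t^4 - 4·t^3 + 4·t^2 - 4·t + 1. Derivando la posición, obtenemos la velocidad: v(t) = 8·t^3 - 12·t^2 + 8·t - 4. Tomando d/dt de v(t), encontramos a(t) = 24·t^2 - 24·t + 8. Tomando d/dt de a(t), encontramos j(t) = 48·t - 24. La derivada de la sacudida da el snap: s(t) = 48. Tenemos el snap s(t) = 48. Sustituyendo t = 3: s(3) = 48.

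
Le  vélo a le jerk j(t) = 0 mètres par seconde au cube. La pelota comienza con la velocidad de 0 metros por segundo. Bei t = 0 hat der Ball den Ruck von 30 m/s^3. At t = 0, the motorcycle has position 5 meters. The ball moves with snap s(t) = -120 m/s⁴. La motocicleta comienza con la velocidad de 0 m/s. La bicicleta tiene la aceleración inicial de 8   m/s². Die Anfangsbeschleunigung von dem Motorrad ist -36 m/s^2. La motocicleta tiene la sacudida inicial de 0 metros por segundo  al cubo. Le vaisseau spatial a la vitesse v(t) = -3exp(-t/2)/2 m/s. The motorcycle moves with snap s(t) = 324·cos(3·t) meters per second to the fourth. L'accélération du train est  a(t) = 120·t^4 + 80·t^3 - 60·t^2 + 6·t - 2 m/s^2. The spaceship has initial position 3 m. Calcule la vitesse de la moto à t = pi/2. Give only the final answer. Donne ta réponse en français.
À t = pi/2, v = 12.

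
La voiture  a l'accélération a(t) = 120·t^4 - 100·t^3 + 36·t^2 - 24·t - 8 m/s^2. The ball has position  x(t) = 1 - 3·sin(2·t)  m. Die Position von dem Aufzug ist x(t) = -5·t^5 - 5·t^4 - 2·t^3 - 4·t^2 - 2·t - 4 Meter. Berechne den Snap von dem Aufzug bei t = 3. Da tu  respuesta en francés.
Nous devons dériver notre équation de la position x(t) = -5·t^5 - 5·t^4 - 2·t^3 - 4·t^2 - 2·t - 4 4 fois. En dérivant la position, nous obtenons la vitesse: v(t) = -25·t^4 - 20·t^3 - 6·t^2 - 8·t - 2. En prenant d/dt de v(t), nous trouvons a(t) = -100·t^3 - 60·t^2 - 12·t - 8. En dérivant l'accélération, nous obtenons le jerk: j(t) = -300·t^2 - 120·t - 12. En prenant d/dt de j(t), nous trouvons s(t) = -600·t - 120. De l'équation du snap s(t) = -600·t - 120, nous substituons t = 3 pour obtenir s = -1920.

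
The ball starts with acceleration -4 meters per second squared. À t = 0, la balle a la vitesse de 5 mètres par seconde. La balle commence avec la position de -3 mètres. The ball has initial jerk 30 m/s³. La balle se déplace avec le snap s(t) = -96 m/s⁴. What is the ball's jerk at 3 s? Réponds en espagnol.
Para resolver esto, necesitamos tomar 1 antiderivada de nuestra ecuación del snap s(t) = -96. Tomando ∫s(t)dt y aplicando j(0) = 30, encontramos j(t) = 30 - 96·t. Usando j(t) = 30 - 96·t y sustituyendo t = 3, encontramos j = -258.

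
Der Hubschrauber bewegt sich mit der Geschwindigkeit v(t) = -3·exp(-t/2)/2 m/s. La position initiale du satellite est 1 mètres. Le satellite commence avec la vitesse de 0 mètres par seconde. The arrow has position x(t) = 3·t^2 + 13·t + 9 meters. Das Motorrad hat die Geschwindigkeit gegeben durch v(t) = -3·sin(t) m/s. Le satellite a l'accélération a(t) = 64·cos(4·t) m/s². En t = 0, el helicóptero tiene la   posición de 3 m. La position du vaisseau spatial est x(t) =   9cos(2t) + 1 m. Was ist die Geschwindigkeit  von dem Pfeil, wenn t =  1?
Ausgehend von der Position x(t) = 3·t^2 + 13·t + 9, nehmen wir 1 Ableitung. Die Ableitung von der Position ergibt die Geschwindigkeit: v(t) = 6·t + 13. Aus der Gleichung für die Geschwindigkeit v(t) = 6·t + 13, setzen wir t = 1 ein und erhalten v = 19.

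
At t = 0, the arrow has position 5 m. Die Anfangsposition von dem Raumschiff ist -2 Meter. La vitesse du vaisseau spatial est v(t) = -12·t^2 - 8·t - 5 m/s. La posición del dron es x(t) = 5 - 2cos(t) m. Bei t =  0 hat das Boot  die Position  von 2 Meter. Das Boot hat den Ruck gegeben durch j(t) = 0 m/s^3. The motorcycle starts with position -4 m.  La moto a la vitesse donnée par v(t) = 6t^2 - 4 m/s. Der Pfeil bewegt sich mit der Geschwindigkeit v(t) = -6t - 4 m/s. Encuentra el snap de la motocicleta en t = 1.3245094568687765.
Partiendo de la velocidad v(t) = 6·t^2 - 4, tomamos 3 derivadas. Derivando la velocidad, obtenemos la aceleración: a(t) = 12·t. Tomando d/dt de a(t), encontramos j(t) = 12. La derivada de la sacudida da el snap: s(t) = 0. Usando s(t) = 0 y sustituyendo t = 1.3245094568687765, encontramos s = 0.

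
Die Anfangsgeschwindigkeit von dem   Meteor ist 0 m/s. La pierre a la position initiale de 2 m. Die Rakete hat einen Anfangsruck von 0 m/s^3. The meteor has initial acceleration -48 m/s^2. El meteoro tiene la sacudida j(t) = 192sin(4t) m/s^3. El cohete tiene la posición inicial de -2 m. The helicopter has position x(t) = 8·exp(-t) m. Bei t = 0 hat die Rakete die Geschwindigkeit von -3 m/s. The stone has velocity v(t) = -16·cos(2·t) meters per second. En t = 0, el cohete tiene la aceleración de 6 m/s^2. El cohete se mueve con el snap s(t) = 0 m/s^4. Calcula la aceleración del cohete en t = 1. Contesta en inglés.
To solve this, we need to take 2 integrals of our snap equation s(t) = 0. Finding the integral of s(t) and using j(0) = 0: j(t) = 0. The antiderivative of jerk is acceleration. Using a(0) = 6, we get a(t) = 6. Using a(t) = 6 and substituting t = 1, we find a = 6.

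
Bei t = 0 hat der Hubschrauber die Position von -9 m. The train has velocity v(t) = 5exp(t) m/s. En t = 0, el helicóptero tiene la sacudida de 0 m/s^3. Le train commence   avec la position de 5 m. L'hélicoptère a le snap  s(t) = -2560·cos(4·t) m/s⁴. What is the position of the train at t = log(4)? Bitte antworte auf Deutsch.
Ausgehend von der Geschwindigkeit v(t) = 5·exp(t), nehmen wir 1 Stammfunktion. Durch Integration von der Geschwindigkeit und Verwendung der Anfangsbedingung x(0) = 5, erhalten wir x(t) = 5·exp(t). Wir haben die Position x(t) = 5·exp(t). Durch Einsetzen von t = log(4): x(log(4)) = 20.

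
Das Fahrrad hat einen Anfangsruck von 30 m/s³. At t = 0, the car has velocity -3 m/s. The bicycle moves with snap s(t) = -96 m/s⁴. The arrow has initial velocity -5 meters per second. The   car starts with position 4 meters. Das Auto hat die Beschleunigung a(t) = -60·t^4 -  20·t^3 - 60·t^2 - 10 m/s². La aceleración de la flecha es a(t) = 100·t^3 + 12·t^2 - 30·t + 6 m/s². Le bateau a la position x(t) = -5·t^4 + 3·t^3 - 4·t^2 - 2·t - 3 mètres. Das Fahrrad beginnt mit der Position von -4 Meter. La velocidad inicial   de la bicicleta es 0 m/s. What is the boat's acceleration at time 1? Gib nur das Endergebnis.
The acceleration at t = 1 is a = -50.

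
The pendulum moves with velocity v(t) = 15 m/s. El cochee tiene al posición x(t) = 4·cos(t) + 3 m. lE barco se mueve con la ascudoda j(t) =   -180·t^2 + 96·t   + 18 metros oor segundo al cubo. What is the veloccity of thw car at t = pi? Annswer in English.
Starting from position x(t) = 4·cos(t) + 3, we take 1 derivative. Differentiating position, we get velocity: v(t) = -4·sin(t). We have velocity v(t) = -4·sin(t). Substituting t = pi: v(pi) = 0.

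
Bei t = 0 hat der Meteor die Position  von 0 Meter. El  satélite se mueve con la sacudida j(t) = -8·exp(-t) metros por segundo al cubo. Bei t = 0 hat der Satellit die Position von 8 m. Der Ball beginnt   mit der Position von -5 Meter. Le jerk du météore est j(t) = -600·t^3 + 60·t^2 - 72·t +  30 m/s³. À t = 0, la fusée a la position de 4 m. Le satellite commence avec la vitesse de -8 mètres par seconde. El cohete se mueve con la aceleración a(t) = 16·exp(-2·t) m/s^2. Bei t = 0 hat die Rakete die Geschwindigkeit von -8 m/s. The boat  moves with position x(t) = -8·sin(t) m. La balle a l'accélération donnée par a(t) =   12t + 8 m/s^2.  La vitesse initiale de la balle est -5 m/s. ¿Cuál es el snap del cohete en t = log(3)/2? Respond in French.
En partant de l'accélération a(t) = 16·exp(-2·t), nous prenons 2 dérivées. La dérivée de l'accélération donne le jerk: j(t) = -32·exp(-2·t). En prenant d/dt de j(t), nous trouvons s(t) = 64·exp(-2·t). Nous avons le snap s(t) = 64·exp(-2·t). En substituant t = log(3)/2: s(log(3)/2) = 64/3.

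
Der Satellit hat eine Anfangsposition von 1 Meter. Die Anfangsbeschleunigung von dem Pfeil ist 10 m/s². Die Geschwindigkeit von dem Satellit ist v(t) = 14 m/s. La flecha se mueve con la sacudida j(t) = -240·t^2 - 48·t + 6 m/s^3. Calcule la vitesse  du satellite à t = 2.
De l'équation de la vitesse v(t) = 14, nous substituons t = 2 pour obtenir v = 14.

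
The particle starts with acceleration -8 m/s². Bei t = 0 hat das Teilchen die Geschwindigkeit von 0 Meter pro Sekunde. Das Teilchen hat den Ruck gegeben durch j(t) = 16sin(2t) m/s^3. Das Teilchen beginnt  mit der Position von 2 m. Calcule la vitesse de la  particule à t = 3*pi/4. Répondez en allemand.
Wir müssen die Stammfunktion unserer Gleichung für den Ruck j(t) = 16·sin(2·t) 2-mal finden. Die Stammfunktion von dem Ruck ist die Beschleunigung. Mit a(0) = -8 erhalten wir a(t) = -8·cos(2·t). Mit ∫a(t)dt und Anwendung von v(0) = 0, finden wir v(t) = -4·sin(2·t). Aus der Gleichung für die Geschwindigkeit v(t) = -4·sin(2·t), setzen wir t = 3*pi/4 ein und erhalten v = 4.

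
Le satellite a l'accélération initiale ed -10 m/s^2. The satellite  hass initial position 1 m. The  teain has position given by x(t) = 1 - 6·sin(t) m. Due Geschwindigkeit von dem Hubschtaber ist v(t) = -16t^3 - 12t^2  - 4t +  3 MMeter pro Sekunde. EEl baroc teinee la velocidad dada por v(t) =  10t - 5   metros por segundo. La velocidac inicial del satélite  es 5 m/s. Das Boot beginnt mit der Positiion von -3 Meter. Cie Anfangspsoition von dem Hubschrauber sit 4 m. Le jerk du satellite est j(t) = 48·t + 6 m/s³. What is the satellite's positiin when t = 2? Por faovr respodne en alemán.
Um dies zu lösen, müssen wir 3 Integrale unserer Gleichung für den Ruck j(t) = 48·t + 6 finden. Das Integral von dem Ruck ist die Beschleunigung. Mit a(0) = -10 erhalten wir a(t) = 24·t^2 + 6·t - 10. Die Stammfunktion von der Beschleunigung ist die Geschwindigkeit. Mit v(0) = 5 erhalten wir v(t) = 8·t^3 + 3·t^2 - 10·t + 5. Durch Integration von der Geschwindigkeit und Verwendung der Anfangsbedingung x(0) = 1, erhalten wir x(t) = 2·t^4 + t^3 - 5·t^2 + 5·t + 1. Mit x(t) = 2·t^4 + t^3 - 5·t^2 + 5·t + 1 und Einsetzen von t = 2, finden wir x = 31.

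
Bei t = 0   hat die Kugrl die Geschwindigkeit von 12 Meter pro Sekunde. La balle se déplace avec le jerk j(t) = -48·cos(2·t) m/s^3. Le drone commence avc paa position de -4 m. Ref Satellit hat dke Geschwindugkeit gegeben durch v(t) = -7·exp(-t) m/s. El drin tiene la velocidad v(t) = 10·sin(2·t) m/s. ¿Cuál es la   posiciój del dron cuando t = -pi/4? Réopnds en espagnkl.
Partiendo de la velocidad v(t) = 10·sin(2·t), tomamos 1 antiderivada. La antiderivada de la velocidad es la posición. Usando x(0) = -4, obtenemos x(t) = 1 - 5·cos(2·t). De la ecuación de la posición x(t) = 1 - 5·cos(2·t), sustituimos t = -pi/4 para obtener x = 1.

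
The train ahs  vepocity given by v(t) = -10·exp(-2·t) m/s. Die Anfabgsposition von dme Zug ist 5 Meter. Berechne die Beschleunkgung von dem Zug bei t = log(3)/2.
Um dies zu lösen, müssen wir 1 Ableitung unserer Gleichung für die Geschwindigkeit v(t) = -10·exp(-2·t) nehmen. Mit d/dt von v(t) finden wir a(t) = 20·exp(-2·t). Aus der Gleichung für die Beschleunigung a(t) = 20·exp(-2·t), setzen wir t = log(3)/2 ein und erhalten a = 20/3.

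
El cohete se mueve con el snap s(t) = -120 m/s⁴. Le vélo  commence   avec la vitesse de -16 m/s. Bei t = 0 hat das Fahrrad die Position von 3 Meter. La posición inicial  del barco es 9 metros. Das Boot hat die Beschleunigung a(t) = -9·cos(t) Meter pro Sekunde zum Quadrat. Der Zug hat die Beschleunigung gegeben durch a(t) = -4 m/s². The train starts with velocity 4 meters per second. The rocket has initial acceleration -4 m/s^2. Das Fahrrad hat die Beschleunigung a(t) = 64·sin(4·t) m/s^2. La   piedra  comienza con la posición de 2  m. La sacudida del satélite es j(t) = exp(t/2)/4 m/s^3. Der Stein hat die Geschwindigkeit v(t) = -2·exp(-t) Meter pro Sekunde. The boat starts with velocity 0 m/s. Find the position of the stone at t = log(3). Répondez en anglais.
We need to integrate our velocity equation v(t) = -2·exp(-t) 1 time. Integrating velocity and using the initial condition x(0) = 2, we get x(t) = 2·exp(-t). From the given position equation x(t) = 2·exp(-t), we substitute t = log(3) to get x = 2/3.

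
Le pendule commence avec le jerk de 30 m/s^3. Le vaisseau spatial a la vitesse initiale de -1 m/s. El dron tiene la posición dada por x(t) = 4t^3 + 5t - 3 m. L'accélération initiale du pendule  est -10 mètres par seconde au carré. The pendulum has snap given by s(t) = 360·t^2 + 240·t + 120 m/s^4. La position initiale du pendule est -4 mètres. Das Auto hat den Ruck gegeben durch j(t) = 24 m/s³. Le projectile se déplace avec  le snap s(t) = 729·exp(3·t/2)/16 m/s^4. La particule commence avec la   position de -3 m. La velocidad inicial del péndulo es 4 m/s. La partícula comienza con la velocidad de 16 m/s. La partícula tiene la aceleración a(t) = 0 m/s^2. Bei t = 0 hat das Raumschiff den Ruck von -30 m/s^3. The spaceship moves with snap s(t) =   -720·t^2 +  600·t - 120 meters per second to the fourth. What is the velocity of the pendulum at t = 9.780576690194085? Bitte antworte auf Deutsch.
Wir müssen die Stammfunktion unserer Gleichung für den Snap s(t) = 360·t^2 + 240·t + 120 3-mal finden. Das Integral von dem Snap, mit j(0) = 30, ergibt den Ruck: j(t) = 120·t^3 + 120·t^2 + 120·t + 30. Die Stammfunktion von dem Ruck, mit a(0) = -10, ergibt die Beschleunigung: a(t) = 30·t^4 + 40·t^3 + 60·t^2 + 30·t - 10. Die Stammfunktion von der Beschleunigung ist die Geschwindigkeit. Mit v(0) = 4 erhalten wir v(t) = 6·t^5 + 10·t^4 + 20·t^3 + 15·t^2 - 10·t + 4. Wir haben die Geschwindigkeit v(t) = 6·t^5 + 10·t^4 + 20·t^3 + 15·t^2 - 10·t + 4. Durch Einsetzen von t = 9.780576690194085: v(9.780576690194085) = 648560.078636677.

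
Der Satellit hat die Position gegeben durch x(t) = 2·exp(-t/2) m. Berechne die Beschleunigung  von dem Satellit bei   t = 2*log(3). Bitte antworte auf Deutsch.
Ausgehend von der Position x(t) = 2·exp(-t/2), nehmen wir 2 Ableitungen. Durch Ableiten von der Position erhalten wir die Geschwindigkeit: v(t) = -exp(-t/2). Die Ableitung von der Geschwindigkeit ergibt die Beschleunigung: a(t) = exp(-t/2)/2. Wir haben die Beschleunigung a(t) = exp(-t/2)/2. Durch Einsetzen von t = 2*log(3): a(2*log(3)) = 1/6.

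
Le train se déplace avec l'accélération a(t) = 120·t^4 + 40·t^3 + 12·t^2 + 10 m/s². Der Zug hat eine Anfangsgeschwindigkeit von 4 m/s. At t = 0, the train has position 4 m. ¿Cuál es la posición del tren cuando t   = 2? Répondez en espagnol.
Partiendo de la aceleración a(t) = 120·t^4 + 40·t^3 + 12·t^2 + 10, tomamos 2 integrales. La integral de la aceleración, con v(0) = 4, da la velocidad: v(t) = 24·t^5 + 10·t^4 + 4·t^3 + 10·t + 4. Integrando la velocidad y usando la condición inicial x(0) = 4, obtenemos x(t) = 4·t^6 + 2·t^5 + t^4 + 5·t^2 + 4·t + 4. De la ecuación de la posición x(t) = 4·t^6 + 2·t^5 + t^4 + 5·t^2 + 4·t + 4, sustituimos t = 2 para obtener x = 368.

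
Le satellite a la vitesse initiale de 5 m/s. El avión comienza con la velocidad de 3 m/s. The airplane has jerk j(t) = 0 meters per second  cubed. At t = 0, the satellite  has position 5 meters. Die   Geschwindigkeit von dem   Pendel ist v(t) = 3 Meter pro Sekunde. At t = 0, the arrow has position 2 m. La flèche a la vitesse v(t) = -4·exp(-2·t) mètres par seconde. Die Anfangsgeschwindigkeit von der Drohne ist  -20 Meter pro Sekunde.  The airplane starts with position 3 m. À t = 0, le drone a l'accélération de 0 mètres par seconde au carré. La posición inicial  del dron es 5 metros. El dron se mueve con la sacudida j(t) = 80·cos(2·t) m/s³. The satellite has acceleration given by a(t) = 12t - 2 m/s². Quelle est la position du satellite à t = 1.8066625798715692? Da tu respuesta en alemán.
Um dies zu lösen, müssen wir 2 Stammfunktionen unserer Gleichung für die Beschleunigung a(t) = 12·t - 2 finden. Die Stammfunktion von der Beschleunigung ist die Geschwindigkeit. Mit v(0) = 5 erhalten wir v(t) = 6·t^2 - 2·t + 5. Durch Integration von der Geschwindigkeit und Verwendung der Anfangsbedingung x(0) = 5, erhalten wir x(t) = 2·t^3 - t^2 + 5·t + 5. Aus der Gleichung für die Position x(t) = 2·t^3 - t^2 + 5·t + 5, setzen wir t = 1.8066625798715692 ein und erhalten x = 22.5632837777383.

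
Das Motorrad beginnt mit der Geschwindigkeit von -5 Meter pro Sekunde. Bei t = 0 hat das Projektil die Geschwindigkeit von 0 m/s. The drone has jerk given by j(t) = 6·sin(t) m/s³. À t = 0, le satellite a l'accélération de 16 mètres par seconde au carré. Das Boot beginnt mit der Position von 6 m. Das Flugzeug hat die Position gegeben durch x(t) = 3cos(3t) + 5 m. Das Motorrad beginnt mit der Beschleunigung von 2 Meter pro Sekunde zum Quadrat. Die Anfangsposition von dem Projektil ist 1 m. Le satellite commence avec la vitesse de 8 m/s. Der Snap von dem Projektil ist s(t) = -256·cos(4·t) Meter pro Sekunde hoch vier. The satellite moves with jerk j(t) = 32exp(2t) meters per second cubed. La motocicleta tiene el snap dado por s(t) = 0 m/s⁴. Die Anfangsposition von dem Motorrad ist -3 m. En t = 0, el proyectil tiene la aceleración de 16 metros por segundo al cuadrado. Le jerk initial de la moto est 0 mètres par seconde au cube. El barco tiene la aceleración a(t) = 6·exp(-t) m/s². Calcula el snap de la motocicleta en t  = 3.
De la ecuación del snap s(t) = 0, sustituimos t = 3 para obtener s = 0.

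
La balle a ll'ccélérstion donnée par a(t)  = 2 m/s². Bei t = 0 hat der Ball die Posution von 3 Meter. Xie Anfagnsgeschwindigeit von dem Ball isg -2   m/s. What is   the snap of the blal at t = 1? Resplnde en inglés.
To solve this, we need to take 2 derivatives of our acceleration equation a(t) = 2. Taking d/dt of a(t), we find j(t) = 0. The derivative of jerk gives snap: s(t) = 0. We have snap s(t) = 0. Substituting t = 1: s(1) = 0.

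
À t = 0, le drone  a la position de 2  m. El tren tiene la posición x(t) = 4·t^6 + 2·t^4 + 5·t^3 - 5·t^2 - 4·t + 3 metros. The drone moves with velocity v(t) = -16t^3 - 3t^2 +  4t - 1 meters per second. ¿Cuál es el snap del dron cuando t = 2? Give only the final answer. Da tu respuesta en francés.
s(2) = -96.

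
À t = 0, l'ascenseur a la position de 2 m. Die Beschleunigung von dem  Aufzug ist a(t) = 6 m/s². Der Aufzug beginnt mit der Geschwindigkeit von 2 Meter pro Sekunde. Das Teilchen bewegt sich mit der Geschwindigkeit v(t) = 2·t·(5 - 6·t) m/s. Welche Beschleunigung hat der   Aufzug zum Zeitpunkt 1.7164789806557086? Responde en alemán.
Aus der Gleichung für die Beschleunigung a(t) = 6, setzen wir t = 1.7164789806557086 ein und erhalten a = 6.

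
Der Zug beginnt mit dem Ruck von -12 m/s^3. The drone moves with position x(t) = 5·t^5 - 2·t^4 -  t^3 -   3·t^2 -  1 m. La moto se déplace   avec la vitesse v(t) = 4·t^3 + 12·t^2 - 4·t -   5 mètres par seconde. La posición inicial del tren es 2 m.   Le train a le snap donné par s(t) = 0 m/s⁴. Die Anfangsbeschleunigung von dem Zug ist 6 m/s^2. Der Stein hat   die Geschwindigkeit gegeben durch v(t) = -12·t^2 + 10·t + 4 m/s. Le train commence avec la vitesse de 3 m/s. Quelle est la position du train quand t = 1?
Nous devons intégrer notre équation du snap s(t) = 0 4 fois. La primitive du snap, avec j(0) = -12, donne le jerk: j(t) = -12. L'intégrale du jerk, avec a(0) = 6, donne l'accélération: a(t) = 6 - 12·t. L'intégrale de l'accélération est la vitesse. En utilisant v(0) = 3, nous obtenons v(t) = -6·t^2 + 6·t + 3. En prenant ∫v(t)dt et en appliquant x(0) = 2, nous trouvons x(t) = -2·t^3 + 3·t^2 + 3·t + 2. Nous avons la position x(t) = -2·t^3 + 3·t^2 + 3·t + 2. En substituant t = 1: x(1) = 6.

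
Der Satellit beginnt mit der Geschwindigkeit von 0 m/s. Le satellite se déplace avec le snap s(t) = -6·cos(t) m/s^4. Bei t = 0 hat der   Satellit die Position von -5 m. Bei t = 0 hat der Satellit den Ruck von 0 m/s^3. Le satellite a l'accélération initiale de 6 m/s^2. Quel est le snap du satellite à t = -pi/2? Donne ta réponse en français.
Nous avons le snap s(t) = -6·cos(t). En substituant t = -pi/2: s(-pi/2) = 0.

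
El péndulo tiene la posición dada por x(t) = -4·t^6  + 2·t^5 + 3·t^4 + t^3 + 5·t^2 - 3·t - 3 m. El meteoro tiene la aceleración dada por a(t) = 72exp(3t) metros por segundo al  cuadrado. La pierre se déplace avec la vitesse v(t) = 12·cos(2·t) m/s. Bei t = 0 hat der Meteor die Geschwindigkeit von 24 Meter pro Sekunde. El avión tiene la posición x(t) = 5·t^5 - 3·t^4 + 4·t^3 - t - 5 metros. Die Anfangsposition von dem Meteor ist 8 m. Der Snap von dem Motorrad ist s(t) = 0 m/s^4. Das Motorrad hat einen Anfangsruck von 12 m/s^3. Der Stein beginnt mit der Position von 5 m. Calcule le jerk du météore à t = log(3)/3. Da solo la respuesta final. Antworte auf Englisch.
At t = log(3)/3, j = 648.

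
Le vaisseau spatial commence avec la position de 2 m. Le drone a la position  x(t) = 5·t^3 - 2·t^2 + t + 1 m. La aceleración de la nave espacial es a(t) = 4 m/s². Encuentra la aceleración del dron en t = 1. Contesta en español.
Para resolver esto, necesitamos tomar 2 derivadas de nuestra ecuación de la posición x(t) = 5·t^3 - 2·t^2 + t + 1. Tomando d/dt de x(t), encontramos v(t) = 15·t^2 - 4·t + 1. Derivando la velocidad, obtenemos la aceleración: a(t) = 30·t - 4. Tenemos la aceleración a(t) = 30·t - 4. Sustituyendo t = 1: a(1) = 26.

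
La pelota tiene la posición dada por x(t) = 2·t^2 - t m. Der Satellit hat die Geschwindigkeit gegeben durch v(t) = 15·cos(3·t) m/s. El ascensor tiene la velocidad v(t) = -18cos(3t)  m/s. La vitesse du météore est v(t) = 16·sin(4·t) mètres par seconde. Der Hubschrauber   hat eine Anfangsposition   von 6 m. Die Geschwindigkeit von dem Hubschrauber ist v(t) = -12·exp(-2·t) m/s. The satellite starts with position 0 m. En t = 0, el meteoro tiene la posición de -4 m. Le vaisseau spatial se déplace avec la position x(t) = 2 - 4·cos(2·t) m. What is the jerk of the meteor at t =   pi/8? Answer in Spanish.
Partiendo de la velocidad v(t) = 16·sin(4·t), tomamos 2 derivadas. Tomando d/dt de v(t), encontramos a(t) = 64·cos(4·t). La derivada de la aceleración da la sacudida: j(t) = -256·sin(4·t). Usando j(t) = -256·sin(4·t) y sustituyendo t = pi/8, encontramos j = -256.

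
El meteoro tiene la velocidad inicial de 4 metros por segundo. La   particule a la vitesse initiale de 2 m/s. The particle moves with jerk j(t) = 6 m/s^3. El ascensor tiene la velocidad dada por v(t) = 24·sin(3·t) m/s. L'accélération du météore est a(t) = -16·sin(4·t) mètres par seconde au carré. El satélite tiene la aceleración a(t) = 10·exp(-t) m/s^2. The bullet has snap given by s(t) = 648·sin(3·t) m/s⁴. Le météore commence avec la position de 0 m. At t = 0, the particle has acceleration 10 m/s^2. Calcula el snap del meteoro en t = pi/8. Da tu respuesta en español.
Debemos derivar nuestra ecuación de la aceleración a(t) = -16·sin(4·t) 2 veces. Tomando d/dt de a(t), encontramos j(t) = -64·cos(4·t). Tomando d/dt de j(t), encontramos s(t) = 256·sin(4·t). De la ecuación del snap s(t) = 256·sin(4·t), sustituimos t = pi/8 para obtener s = 256.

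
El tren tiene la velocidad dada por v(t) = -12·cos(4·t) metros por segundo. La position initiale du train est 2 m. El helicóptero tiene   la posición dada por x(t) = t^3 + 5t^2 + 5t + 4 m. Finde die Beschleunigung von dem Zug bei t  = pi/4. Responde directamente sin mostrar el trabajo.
Bei t = pi/4, a = 0.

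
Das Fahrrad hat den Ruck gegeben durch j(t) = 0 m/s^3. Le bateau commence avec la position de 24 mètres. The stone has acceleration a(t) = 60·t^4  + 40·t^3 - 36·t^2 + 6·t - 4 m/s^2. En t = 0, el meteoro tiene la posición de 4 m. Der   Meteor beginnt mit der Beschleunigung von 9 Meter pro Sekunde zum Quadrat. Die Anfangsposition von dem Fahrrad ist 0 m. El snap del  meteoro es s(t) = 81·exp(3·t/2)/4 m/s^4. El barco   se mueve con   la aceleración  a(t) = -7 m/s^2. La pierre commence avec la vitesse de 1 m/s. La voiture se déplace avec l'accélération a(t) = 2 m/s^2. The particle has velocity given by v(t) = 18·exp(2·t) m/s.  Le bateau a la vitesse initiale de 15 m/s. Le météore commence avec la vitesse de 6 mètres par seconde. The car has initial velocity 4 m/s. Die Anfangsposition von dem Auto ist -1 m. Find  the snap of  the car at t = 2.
We must differentiate our acceleration equation a(t) = 2 2 times. The derivative of acceleration gives jerk: j(t) = 0. Taking d/dt of j(t), we find s(t) = 0. We have snap s(t) = 0. Substituting t = 2: s(2) = 0.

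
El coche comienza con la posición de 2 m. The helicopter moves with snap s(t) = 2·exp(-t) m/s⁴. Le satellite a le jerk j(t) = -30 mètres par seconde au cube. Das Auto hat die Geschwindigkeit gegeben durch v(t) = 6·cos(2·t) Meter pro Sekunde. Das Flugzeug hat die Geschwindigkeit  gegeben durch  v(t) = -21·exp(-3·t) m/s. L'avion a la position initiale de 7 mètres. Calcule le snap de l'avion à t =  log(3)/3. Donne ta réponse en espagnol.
Partiendo de la velocidad v(t) = -21·exp(-3·t), tomamos 3 derivadas. Tomando d/dt de v(t), encontramos a(t) = 63·exp(-3·t). La derivada de la aceleración da la sacudida: j(t) = -189·exp(-3·t). Derivando la sacudida, obtenemos el snap: s(t) = 567·exp(-3·t). Tenemos el snap s(t) = 567·exp(-3·t). Sustituyendo t = log(3)/3: s(log(3)/3) = 189.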